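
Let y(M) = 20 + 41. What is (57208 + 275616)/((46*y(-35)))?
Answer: 166412/1403 ≈ 118.61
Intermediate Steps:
y(M) = 61
(57208 + 275616)/((46*y(-35))) = (57208 + 275616)/((46*61)) = 332824/2806 = 332824*(1/2806) = 166412/1403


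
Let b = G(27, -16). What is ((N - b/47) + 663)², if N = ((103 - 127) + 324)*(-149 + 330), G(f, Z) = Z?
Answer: 6673320058729/2209 ≈ 3.0210e+9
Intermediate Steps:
b = -16
N = 54300 (N = (-24 + 324)*181 = 300*181 = 54300)
((N - b/47) + 663)² = ((54300 - (-16)/47) + 663)² = ((54300 - 1*(-16/47)) + 663)² = ((54300 + 16/47) + 663)² = (2552116/47 + 663)² = (2583277/47)² = 6673320058729/2209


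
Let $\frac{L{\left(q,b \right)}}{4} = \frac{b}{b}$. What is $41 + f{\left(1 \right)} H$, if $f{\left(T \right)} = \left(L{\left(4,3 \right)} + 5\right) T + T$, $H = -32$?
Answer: $-279$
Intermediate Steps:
$L{\left(q,b \right)} = 4$ ($L{\left(q,b \right)} = 4 \frac{b}{b} = 4 \cdot 1 = 4$)
$f{\left(T \right)} = 10 T$ ($f{\left(T \right)} = \left(4 + 5\right) T + T = 9 T + T = 10 T$)
$41 + f{\left(1 \right)} H = 41 + 10 \cdot 1 \left(-32\right) = 41 + 10 \left(-32\right) = 41 - 320 = -279$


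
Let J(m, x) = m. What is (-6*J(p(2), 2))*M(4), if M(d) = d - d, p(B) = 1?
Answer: 0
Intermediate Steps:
M(d) = 0
(-6*J(p(2), 2))*M(4) = -6*1*0 = -6*0 = 0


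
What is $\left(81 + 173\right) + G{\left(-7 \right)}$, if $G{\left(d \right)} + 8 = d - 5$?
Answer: $234$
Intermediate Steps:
$G{\left(d \right)} = -13 + d$ ($G{\left(d \right)} = -8 + \left(d - 5\right) = -8 + \left(-5 + d\right) = -13 + d$)
$\left(81 + 173\right) + G{\left(-7 \right)} = \left(81 + 173\right) - 20 = 254 - 20 = 234$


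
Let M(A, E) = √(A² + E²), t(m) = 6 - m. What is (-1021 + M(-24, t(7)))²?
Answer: (1021 - √577)² ≈ 9.9397e+5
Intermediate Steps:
(-1021 + M(-24, t(7)))² = (-1021 + √((-24)² + (6 - 1*7)²))² = (-1021 + √(576 + (6 - 7)²))² = (-1021 + √(576 + (-1)²))² = (-1021 + √(576 + 1))² = (-1021 + √577)²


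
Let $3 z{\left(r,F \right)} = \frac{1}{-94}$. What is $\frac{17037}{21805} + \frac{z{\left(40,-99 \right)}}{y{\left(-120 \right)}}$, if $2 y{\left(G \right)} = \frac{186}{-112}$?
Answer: $\frac{224627261}{285928965} \approx 0.78561$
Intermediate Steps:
$z{\left(r,F \right)} = - \frac{1}{282}$ ($z{\left(r,F \right)} = \frac{1}{3 \left(-94\right)} = \frac{1}{3} \left(- \frac{1}{94}\right) = - \frac{1}{282}$)
$y{\left(G \right)} = - \frac{93}{112}$ ($y{\left(G \right)} = \frac{186 \frac{1}{-112}}{2} = \frac{186 \left(- \frac{1}{112}\right)}{2} = \frac{1}{2} \left(- \frac{93}{56}\right) = - \frac{93}{112}$)
$\frac{17037}{21805} + \frac{z{\left(40,-99 \right)}}{y{\left(-120 \right)}} = \frac{17037}{21805} - \frac{1}{282 \left(- \frac{93}{112}\right)} = 17037 \cdot \frac{1}{21805} - - \frac{56}{13113} = \frac{17037}{21805} + \frac{56}{13113} = \frac{224627261}{285928965}$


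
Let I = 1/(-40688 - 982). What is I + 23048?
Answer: 960410159/41670 ≈ 23048.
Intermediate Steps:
I = -1/41670 (I = 1/(-41670) = -1/41670 ≈ -2.3998e-5)
I + 23048 = -1/41670 + 23048 = 960410159/41670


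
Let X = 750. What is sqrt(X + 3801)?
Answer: sqrt(4551) ≈ 67.461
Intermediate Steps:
sqrt(X + 3801) = sqrt(750 + 3801) = sqrt(4551)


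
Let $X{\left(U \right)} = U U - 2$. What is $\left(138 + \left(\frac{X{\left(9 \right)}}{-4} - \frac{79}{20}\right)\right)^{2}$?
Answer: $\frac{1306449}{100} \approx 13064.0$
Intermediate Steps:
$X{\left(U \right)} = -2 + U^{2}$ ($X{\left(U \right)} = U^{2} - 2 = -2 + U^{2}$)
$\left(138 + \left(\frac{X{\left(9 \right)}}{-4} - \frac{79}{20}\right)\right)^{2} = \left(138 + \left(\frac{-2 + 9^{2}}{-4} - \frac{79}{20}\right)\right)^{2} = \left(138 + \left(\left(-2 + 81\right) \left(- \frac{1}{4}\right) - \frac{79}{20}\right)\right)^{2} = \left(138 + \left(79 \left(- \frac{1}{4}\right) - \frac{79}{20}\right)\right)^{2} = \left(138 - \frac{237}{10}\right)^{2} = \left(\frac{1143}{10}\right)^{2} = \frac{1306449}{100}$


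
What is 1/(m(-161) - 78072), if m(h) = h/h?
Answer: -1/78071 ≈ -1.2809e-5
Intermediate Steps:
m(h) = 1
1/(m(-161) - 78072) = 1/(1 - 78072) = 1/(-78071) = -1/78071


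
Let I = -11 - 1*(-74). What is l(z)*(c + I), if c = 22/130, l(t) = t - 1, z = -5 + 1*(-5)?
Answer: -45166/65 ≈ -694.86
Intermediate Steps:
z = -10 (z = -5 - 5 = -10)
l(t) = -1 + t
I = 63 (I = -11 + 74 = 63)
c = 11/65 (c = 22*(1/130) = 11/65 ≈ 0.16923)
l(z)*(c + I) = (-1 - 10)*(11/65 + 63) = -11*4106/65 = -45166/65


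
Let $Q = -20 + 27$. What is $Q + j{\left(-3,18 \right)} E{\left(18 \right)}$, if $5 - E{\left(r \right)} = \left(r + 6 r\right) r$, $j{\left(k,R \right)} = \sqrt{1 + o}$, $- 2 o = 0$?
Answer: $-2256$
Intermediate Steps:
$o = 0$ ($o = \left(- \frac{1}{2}\right) 0 = 0$)
$j{\left(k,R \right)} = 1$ ($j{\left(k,R \right)} = \sqrt{1 + 0} = \sqrt{1} = 1$)
$E{\left(r \right)} = 5 - 7 r^{2}$ ($E{\left(r \right)} = 5 - \left(r + 6 r\right) r = 5 - 7 r r = 5 - 7 r^{2}$)
$Q = 7$
$Q + j{\left(-3,18 \right)} E{\left(18 \right)} = 7 + 1 \left(5 - 7 \cdot 18^{2}\right) = 7 + 1 \left(5 - 2268\right) = 7 + 1 \left(-2263\right) = 7 - 2263 = -2256$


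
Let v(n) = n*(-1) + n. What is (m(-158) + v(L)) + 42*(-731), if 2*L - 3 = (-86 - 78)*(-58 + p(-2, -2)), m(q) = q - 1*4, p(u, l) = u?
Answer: -30864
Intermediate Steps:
m(q) = -4 + q (m(q) = q - 4 = -4 + q)
L = 9843/2 (L = 3/2 + ((-86 - 78)*(-58 - 2))/2 = 3/2 + (-164*(-60))/2 = 3/2 + (½)*9840 = 3/2 + 4920 = 9843/2 ≈ 4921.5)
v(n) = 0 (v(n) = -n + n = 0)
(m(-158) + v(L)) + 42*(-731) = ((-4 - 158) + 0) + 42*(-731) = (-162 + 0) - 30702 = -162 - 30702 = -30864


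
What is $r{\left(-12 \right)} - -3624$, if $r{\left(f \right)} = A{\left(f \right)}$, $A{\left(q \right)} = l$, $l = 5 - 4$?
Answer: $3625$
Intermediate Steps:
$l = 1$ ($l = 5 - 4 = 1$)
$A{\left(q \right)} = 1$
$r{\left(f \right)} = 1$
$r{\left(-12 \right)} - -3624 = 1 - -3624 = 1 + 3624 = 3625$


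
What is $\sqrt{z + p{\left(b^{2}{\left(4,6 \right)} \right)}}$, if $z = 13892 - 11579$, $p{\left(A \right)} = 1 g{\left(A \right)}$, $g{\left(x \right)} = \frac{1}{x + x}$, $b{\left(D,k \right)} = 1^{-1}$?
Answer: $\frac{\sqrt{9254}}{2} \approx 48.099$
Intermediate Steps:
$b{\left(D,k \right)} = 1$
$g{\left(x \right)} = \frac{1}{2 x}$
$p{\left(A \right)} = \frac{1}{2 A}$ ($p{\left(A \right)} = 1 \frac{1}{2 A} = \frac{1}{2 A}$)
$z = 2313$
$\sqrt{z + p{\left(b^{2}{\left(4,6 \right)} \right)}} = \sqrt{2313 + \frac{1}{2 \cdot 1^{2}}} = \sqrt{2313 + \frac{1}{2 \cdot 1}} = \sqrt{2313 + \frac{1}{2} \cdot 1} = \sqrt{2313 + \frac{1}{2}} = \sqrt{\frac{4627}{2}} = \frac{\sqrt{9254}}{2}$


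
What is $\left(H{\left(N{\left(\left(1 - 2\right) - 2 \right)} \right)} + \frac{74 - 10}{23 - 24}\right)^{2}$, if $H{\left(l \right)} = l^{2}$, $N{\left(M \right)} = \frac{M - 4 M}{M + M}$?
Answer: $\frac{61009}{16} \approx 3813.1$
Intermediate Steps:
$N{\left(M \right)} = - \frac{3}{2}$ ($N{\left(M \right)} = \frac{\left(-3\right) M}{2 M} = - 3 M \frac{1}{2 M} = - \frac{3}{2}$)
$\left(H{\left(N{\left(\left(1 - 2\right) - 2 \right)} \right)} + \frac{74 - 10}{23 - 24}\right)^{2} = \left(\left(- \frac{3}{2}\right)^{2} + \frac{74 - 10}{23 - 24}\right)^{2} = \left(\frac{9}{4} + \frac{64}{-1}\right)^{2} = \left(\frac{9}{4} + 64 \left(-1\right)\right)^{2} = \left(\frac{9}{4} - 64\right)^{2} = \left(- \frac{247}{4}\right)^{2} = \frac{61009}{16}$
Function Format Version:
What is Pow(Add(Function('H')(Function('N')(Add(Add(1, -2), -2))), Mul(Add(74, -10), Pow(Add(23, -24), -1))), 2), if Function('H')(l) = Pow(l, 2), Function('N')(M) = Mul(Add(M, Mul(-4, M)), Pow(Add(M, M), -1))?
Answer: Rational(61009, 16) ≈ 3813.1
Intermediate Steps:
Function('N')(M) = Rational(-3, 2) (Function('N')(M) = Mul(Mul(-3, M), Pow(Mul(2, M), -1)) = Mul(Mul(-3, M), Mul(Rational(1, 2), Pow(M, -1))) = Rational(-3, 2))
Pow(Add(Function('H')(Function('N')(Add(Add(1, -2), -2))), Mul(Add(74, -10), Pow(Add(23, -24), -1))), 2) = Pow(Add(Pow(Rational(-3, 2), 2), Mul(Add(74, -10), Pow(Add(23, -24), -1))), 2) = Pow(Add(Rational(9, 4), Mul(64, Pow(-1, -1))), 2) = Pow(Add(Rational(9, 4), Mul(64, -1)), 2) = Pow(Add(Rational(9, 4), -64), 2) = Pow(Rational(-247, 4), 2) = Rational(61009, 16)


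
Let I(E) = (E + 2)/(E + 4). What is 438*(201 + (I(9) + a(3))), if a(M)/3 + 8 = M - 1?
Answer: 1046820/13 ≈ 80525.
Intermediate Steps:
a(M) = -27 + 3*M (a(M) = -24 + 3*(M - 1) = -24 + 3*(-1 + M) = -24 + (-3 + 3*M) = -27 + 3*M)
I(E) = (2 + E)/(4 + E)
438*(201 + (I(9) + a(3))) = 438*(201 + ((2 + 9)/(4 + 9) + (-27 + 3*3))) = 438*(201 + (11/13 + (-27 + 9))) = 438*(201 + ((1/13)*11 - 18)) = 438*(201 + (11/13 - 18)) = 438*(201 - 223/13) = 438*(2390/13) = 1046820/13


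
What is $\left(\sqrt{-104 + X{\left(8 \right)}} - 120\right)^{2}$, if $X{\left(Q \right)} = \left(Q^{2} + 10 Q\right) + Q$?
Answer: $14448 - 960 \sqrt{3} \approx 12785.0$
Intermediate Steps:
$X{\left(Q \right)} = Q^{2} + 11 Q$
$\left(\sqrt{-104 + X{\left(8 \right)}} - 120\right)^{2} = \left(\sqrt{-104 + 8 \left(11 + 8\right)} - 120\right)^{2} = \left(\sqrt{-104 + 8 \cdot 19} - 120\right)^{2} = \left(\sqrt{-104 + 152} - 120\right)^{2} = \left(\sqrt{48} - 120\right)^{2} = \left(4 \sqrt{3} - 120\right)^{2} = \left(-120 + 4 \sqrt{3}\right)^{2}$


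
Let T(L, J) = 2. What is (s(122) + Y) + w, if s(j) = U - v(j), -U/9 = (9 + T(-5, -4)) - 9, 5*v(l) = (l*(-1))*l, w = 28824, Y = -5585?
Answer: 130989/5 ≈ 26198.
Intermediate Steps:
v(l) = -l**2/5 (v(l) = ((l*(-1))*l)/5 = ((-l)*l)/5 = (-l**2)/5 = -l**2/5)
U = -18 (U = -9*((9 + 2) - 9) = -9*(11 - 9) = -9*2 = -18)
s(j) = -18 + j**2/5 (s(j) = -18 - (-1)*j**2/5 = -18 + j**2/5)
(s(122) + Y) + w = ((-18 + (1/5)*122**2) - 5585) + 28824 = ((-18 + (1/5)*14884) - 5585) + 28824 = ((-18 + 14884/5) - 5585) + 28824 = (14794/5 - 5585) + 28824 = -13131/5 + 28824 = 130989/5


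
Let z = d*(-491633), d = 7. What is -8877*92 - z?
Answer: 2624747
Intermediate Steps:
z = -3441431 (z = 7*(-491633) = -3441431)
-8877*92 - z = -8877*92 - 1*(-3441431) = -816684 + 3441431 = 2624747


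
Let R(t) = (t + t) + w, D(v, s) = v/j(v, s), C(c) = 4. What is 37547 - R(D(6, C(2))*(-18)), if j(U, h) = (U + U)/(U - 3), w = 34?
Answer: 37567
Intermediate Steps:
j(U, h) = 2*U/(-3 + U) (j(U, h) = (2*U)/(-3 + U) = 2*U/(-3 + U))
D(v, s) = -3/2 + v/2 (D(v, s) = v/((2*v/(-3 + v))) = v*((-3 + v)/(2*v)) = -3/2 + v/2)
R(t) = 34 + 2*t (R(t) = (t + t) + 34 = 2*t + 34 = 34 + 2*t)
37547 - R(D(6, C(2))*(-18)) = 37547 - (34 + 2*((-3/2 + (½)*6)*(-18))) = 37547 - (34 + 2*((-3/2 + 3)*(-18))) = 37547 - (34 + 2*((3/2)*(-18))) = 37547 - (34 + 2*(-27)) = 37547 - (34 - 54) = 37547 - 1*(-20) = 37547 + 20 = 37567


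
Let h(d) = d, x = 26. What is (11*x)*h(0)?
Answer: 0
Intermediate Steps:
(11*x)*h(0) = (11*26)*0 = 286*0 = 0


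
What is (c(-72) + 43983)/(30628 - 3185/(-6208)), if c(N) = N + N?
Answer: 90717504/63380603 ≈ 1.4313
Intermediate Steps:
c(N) = 2*N
(c(-72) + 43983)/(30628 - 3185/(-6208)) = (2*(-72) + 43983)/(30628 - 3185/(-6208)) = (-144 + 43983)/(30628 - 3185*(-1/6208)) = 43839/(30628 + 3185/6208) = 43839/(190141809/6208) = 43839*(6208/190141809) = 90717504/63380603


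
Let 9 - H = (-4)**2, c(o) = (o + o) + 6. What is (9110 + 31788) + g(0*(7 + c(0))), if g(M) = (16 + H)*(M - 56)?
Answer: 40394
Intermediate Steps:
c(o) = 6 + 2*o (c(o) = 2*o + 6 = 6 + 2*o)
H = -7 (H = 9 - 1*(-4)**2 = 9 - 1*16 = 9 - 16 = -7)
g(M) = -504 + 9*M (g(M) = (16 - 7)*(M - 56) = 9*(-56 + M) = -504 + 9*M)
(9110 + 31788) + g(0*(7 + c(0))) = (9110 + 31788) + (-504 + 9*(0*(7 + (6 + 2*0)))) = 40898 + (-504 + 9*(0*(7 + (6 + 0)))) = 40898 + (-504 + 9*(0*(7 + 6))) = 40898 + (-504 + 9*(0*13)) = 40898 + (-504 + 9*0) = 40898 + (-504 + 0) = 40898 - 504 = 40394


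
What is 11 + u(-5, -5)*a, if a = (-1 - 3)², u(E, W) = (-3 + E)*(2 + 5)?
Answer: -885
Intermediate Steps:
u(E, W) = -21 + 7*E (u(E, W) = (-3 + E)*7 = -21 + 7*E)
a = 16 (a = (-4)² = 16)
11 + u(-5, -5)*a = 11 + (-21 + 7*(-5))*16 = 11 + (-21 - 35)*16 = 11 - 56*16 = 11 - 896 = -885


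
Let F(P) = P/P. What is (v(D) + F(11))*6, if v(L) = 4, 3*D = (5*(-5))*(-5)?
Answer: 30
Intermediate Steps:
D = 125/3 (D = ((5*(-5))*(-5))/3 = (-25*(-5))/3 = (⅓)*125 = 125/3 ≈ 41.667)
F(P) = 1
(v(D) + F(11))*6 = (4 + 1)*6 = 5*6 = 30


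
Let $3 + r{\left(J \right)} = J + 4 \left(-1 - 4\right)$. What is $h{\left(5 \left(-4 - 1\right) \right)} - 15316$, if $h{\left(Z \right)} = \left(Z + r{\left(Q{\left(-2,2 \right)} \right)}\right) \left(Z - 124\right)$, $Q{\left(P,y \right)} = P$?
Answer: $-7866$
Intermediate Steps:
$r{\left(J \right)} = -23 + J$ ($r{\left(J \right)} = -3 + \left(J + 4 \left(-1 - 4\right)\right) = -3 + \left(J + 4 \left(-5\right)\right) = -3 + \left(J - 20\right) = -3 + \left(-20 + J\right) = -23 + J$)
$h{\left(Z \right)} = \left(-124 + Z\right) \left(-25 + Z\right)$ ($h{\left(Z \right)} = \left(Z - 25\right) \left(Z - 124\right) = \left(Z - 25\right) \left(-124 + Z\right) = \left(-25 + Z\right) \left(-124 + Z\right) = \left(-124 + Z\right) \left(-25 + Z\right)$)
$h{\left(5 \left(-4 - 1\right) \right)} - 15316 = \left(3100 + \left(5 \left(-4 - 1\right)\right)^{2} - 149 \cdot 5 \left(-4 - 1\right)\right) - 15316 = \left(3100 + \left(5 \left(-5\right)\right)^{2} - 149 \cdot 5 \left(-5\right)\right) - 15316 = \left(3100 + \left(-25\right)^{2} - -3725\right) - 15316 = \left(3100 + 625 + 3725\right) - 15316 = 7450 - 15316 = -7866$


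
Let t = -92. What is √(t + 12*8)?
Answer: 2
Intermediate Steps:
√(t + 12*8) = √(-92 + 12*8) = √(-92 + 96) = √4 = 2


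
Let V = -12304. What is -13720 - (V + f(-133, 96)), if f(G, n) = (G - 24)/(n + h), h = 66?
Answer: -229235/162 ≈ -1415.0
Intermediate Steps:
f(G, n) = (-24 + G)/(66 + n) (f(G, n) = (G - 24)/(n + 66) = (-24 + G)/(66 + n))
-13720 - (V + f(-133, 96)) = -13720 - (-12304 + (-24 - 133)/(66 + 96)) = -13720 - (-12304 - 157/162) = -13720 - 1*(-1993405/162) = -13720 + 1993405/162 = -229235/162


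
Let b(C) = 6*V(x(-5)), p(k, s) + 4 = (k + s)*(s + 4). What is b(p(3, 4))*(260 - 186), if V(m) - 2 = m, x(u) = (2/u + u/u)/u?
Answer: 20868/25 ≈ 834.72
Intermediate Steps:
x(u) = (1 + 2/u)/u (x(u) = (2/u + 1)/u = (1 + 2/u)/u)
V(m) = 2 + m
p(k, s) = -4 + (4 + s)*(k + s) (p(k, s) = -4 + (k + s)*(s + 4) = -4 + (k + s)*(4 + s) = -4 + (4 + s)*(k + s))
b(C) = 282/25 (b(C) = 6*(2 + (2 - 5)/(-5)²) = 6*(2 + (1/25)*(-3)) = 6*(2 - 3/25) = 6*(47/25) = 282/25)
b(p(3, 4))*(260 - 186) = 282*(260 - 186)/25 = (282/25)*74 = 20868/25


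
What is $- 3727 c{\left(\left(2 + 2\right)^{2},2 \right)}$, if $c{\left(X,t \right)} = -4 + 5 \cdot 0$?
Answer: $14908$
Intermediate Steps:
$c{\left(X,t \right)} = -4$ ($c{\left(X,t \right)} = -4 + 0 = -4$)
$- 3727 c{\left(\left(2 + 2\right)^{2},2 \right)} = \left(-3727\right) \left(-4\right) = 14908$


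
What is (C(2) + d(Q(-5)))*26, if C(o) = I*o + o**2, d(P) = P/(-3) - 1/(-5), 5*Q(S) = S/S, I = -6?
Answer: -3068/15 ≈ -204.53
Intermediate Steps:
Q(S) = 1/5 (Q(S) = (S/S)/5 = (1/5)*1 = 1/5)
d(P) = 1/5 - P/3 (d(P) = P*(-1/3) - 1*(-1/5) = -P/3 + 1/5 = 1/5 - P/3)
C(o) = o**2 - 6*o (C(o) = -6*o + o**2 = o**2 - 6*o)
(C(2) + d(Q(-5)))*26 = (2*(-6 + 2) + (1/5 - 1/3*1/5))*26 = (2*(-4) + (1/5 - 1/15))*26 = (-8 + 2/15)*26 = -118/15*26 = -3068/15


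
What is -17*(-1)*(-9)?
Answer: -153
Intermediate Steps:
-17*(-1)*(-9) = 17*(-9) = -153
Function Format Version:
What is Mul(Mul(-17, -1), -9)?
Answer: -153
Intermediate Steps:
Mul(Mul(-17, -1), -9) = Mul(17, -9) = -153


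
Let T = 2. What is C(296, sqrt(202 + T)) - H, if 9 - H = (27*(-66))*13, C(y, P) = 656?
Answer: -22519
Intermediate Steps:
H = 23175 (H = 9 - 27*(-66)*13 = 9 - (-1782)*13 = 9 - 1*(-23166) = 9 + 23166 = 23175)
C(296, sqrt(202 + T)) - H = 656 - 1*23175 = 656 - 23175 = -22519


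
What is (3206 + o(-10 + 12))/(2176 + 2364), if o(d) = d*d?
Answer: 321/454 ≈ 0.70705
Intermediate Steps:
o(d) = d**2
(3206 + o(-10 + 12))/(2176 + 2364) = (3206 + (-10 + 12)**2)/(2176 + 2364) = (3206 + 2**2)/4540 = (3206 + 4)*(1/4540) = 3210*(1/4540) = 321/454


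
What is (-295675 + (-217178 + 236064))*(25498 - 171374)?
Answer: 40376872164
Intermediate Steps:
(-295675 + (-217178 + 236064))*(25498 - 171374) = (-295675 + 18886)*(-145876) = -276789*(-145876) = 40376872164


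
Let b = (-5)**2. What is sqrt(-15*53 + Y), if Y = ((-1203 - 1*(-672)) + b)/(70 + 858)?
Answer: I*sqrt(10704857)/116 ≈ 28.205*I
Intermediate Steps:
b = 25
Y = -253/464 (Y = ((-1203 - 1*(-672)) + 25)/(70 + 858) = ((-1203 + 672) + 25)/928 = (-531 + 25)*(1/928) = -506*1/928 = -253/464 ≈ -0.54526)
sqrt(-15*53 + Y) = sqrt(-15*53 - 253/464) = sqrt(-795 - 253/464) = sqrt(-369133/464) = I*sqrt(10704857)/116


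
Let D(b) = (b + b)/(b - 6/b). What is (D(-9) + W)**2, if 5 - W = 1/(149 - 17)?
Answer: 557101609/10890000 ≈ 51.157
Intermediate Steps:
D(b) = 2*b/(b - 6/b) (D(b) = (2*b)/(b - 6/b) = 2*b/(b - 6/b))
W = 659/132 (W = 5 - 1/(149 - 17) = 5 - 1/132 = 659/132 ≈ 4.9924)
(D(-9) + W)**2 = (2*(-9)**2/(-6 + (-9)**2) + 659/132)**2 = (2*81/(-6 + 81) + 659/132)**2 = (2*81/75 + 659/132)**2 = (2*81*(1/75) + 659/132)**2 = (54/25 + 659/132)**2 = (23603/3300)**2 = 557101609/10890000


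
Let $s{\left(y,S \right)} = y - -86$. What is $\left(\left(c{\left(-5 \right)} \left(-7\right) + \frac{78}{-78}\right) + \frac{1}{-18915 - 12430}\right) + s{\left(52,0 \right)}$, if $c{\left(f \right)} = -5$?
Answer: $\frac{5391339}{31345} \approx 172.0$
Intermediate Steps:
$s{\left(y,S \right)} = 86 + y$ ($s{\left(y,S \right)} = y + 86 = 86 + y$)
$\left(\left(c{\left(-5 \right)} \left(-7\right) + \frac{78}{-78}\right) + \frac{1}{-18915 - 12430}\right) + s{\left(52,0 \right)} = \left(\left(\left(-5\right) \left(-7\right) + \frac{78}{-78}\right) + \frac{1}{-18915 - 12430}\right) + \left(86 + 52\right) = \left(\left(35 + 78 \left(- \frac{1}{78}\right)\right) + \frac{1}{-31345}\right) + 138 = \left(\left(35 - 1\right) - \frac{1}{31345}\right) + 138 = \left(34 - \frac{1}{31345}\right) + 138 = \frac{1065729}{31345} + 138 = \frac{5391339}{31345}$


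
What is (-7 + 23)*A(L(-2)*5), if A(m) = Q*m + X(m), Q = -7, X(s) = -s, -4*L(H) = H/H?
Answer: 160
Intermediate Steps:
L(H) = -1/4 (L(H) = -H/(4*H) = -1/4*1 = -1/4)
A(m) = -8*m (A(m) = -7*m - m = -8*m)
(-7 + 23)*A(L(-2)*5) = (-7 + 23)*(-(-2)*5) = 16*(-8*(-5/4)) = 16*10 = 160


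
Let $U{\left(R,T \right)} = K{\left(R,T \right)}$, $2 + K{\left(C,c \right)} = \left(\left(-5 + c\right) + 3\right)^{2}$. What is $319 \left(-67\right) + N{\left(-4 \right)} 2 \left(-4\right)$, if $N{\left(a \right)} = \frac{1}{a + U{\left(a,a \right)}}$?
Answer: $- \frac{320599}{15} \approx -21373.0$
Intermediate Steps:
$K{\left(C,c \right)} = -2 + \left(-2 + c\right)^{2}$ ($K{\left(C,c \right)} = -2 + \left(\left(-5 + c\right) + 3\right)^{2} = -2 + \left(-2 + c\right)^{2}$)
$U{\left(R,T \right)} = -2 + \left(-2 + T\right)^{2}$
$N{\left(a \right)} = \frac{1}{-2 + a + \left(-2 + a\right)^{2}}$ ($N{\left(a \right)} = \frac{1}{a + \left(-2 + \left(-2 + a\right)^{2}\right)} = \frac{1}{-2 + a + \left(-2 + a\right)^{2}}$)
$319 \left(-67\right) + N{\left(-4 \right)} 2 \left(-4\right) = 319 \left(-67\right) + \frac{1}{-2 - 4 + \left(-2 - 4\right)^{2}} \cdot 2 \left(-4\right) = -21373 + \frac{1}{-2 - 4 + \left(-6\right)^{2}} \cdot 2 \left(-4\right) = -21373 + \frac{1}{-2 - 4 + 36} \cdot 2 \left(-4\right) = -21373 + \frac{1}{30} \cdot 2 \left(-4\right) = -21373 + \frac{1}{15} \left(-4\right) = -21373 - \frac{4}{15} = - \frac{320599}{15}$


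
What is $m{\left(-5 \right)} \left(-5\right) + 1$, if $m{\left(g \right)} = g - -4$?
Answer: $6$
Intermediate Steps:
$m{\left(g \right)} = 4 + g$ ($m{\left(g \right)} = g + 4 = 4 + g$)
$m{\left(-5 \right)} \left(-5\right) + 1 = \left(4 - 5\right) \left(-5\right) + 1 = \left(-1\right) \left(-5\right) + 1 = 5 + 1 = 6$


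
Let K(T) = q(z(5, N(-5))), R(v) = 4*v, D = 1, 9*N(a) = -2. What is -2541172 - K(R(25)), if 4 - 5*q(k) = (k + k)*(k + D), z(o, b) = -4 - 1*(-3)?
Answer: -12705864/5 ≈ -2.5412e+6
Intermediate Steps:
N(a) = -2/9 (N(a) = (⅑)*(-2) = -2/9)
z(o, b) = -1 (z(o, b) = -4 + 3 = -1)
q(k) = ⅘ - 2*k*(1 + k)/5 (q(k) = ⅘ - (k + k)*(k + 1)/5 = ⅘ - 2*k*(1 + k)/5)
K(T) = ⅘ (K(T) = ⅘ - ⅖*(-1) - ⅖*(-1)² = ⅘ + ⅖ - ⅖*1 = ⅘ + ⅖ - ⅖ = ⅘)
-2541172 - K(R(25)) = -2541172 - 1*⅘ = -2541172 - ⅘ = -12705864/5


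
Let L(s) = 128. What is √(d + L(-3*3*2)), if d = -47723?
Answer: I*√47595 ≈ 218.16*I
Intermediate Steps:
√(d + L(-3*3*2)) = √(-47723 + 128) = √(-47595) = I*√47595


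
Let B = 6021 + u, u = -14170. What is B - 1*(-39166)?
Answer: 31017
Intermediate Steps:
B = -8149 (B = 6021 - 14170 = -8149)
B - 1*(-39166) = -8149 - 1*(-39166) = -8149 + 39166 = 31017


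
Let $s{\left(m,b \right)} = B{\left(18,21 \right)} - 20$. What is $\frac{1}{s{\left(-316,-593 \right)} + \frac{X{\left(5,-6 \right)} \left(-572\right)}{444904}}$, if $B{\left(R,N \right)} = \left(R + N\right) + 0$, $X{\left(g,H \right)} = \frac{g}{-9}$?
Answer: $\frac{1001034}{19020361} \approx 0.05263$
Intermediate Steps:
$X{\left(g,H \right)} = - \frac{g}{9}$ ($X{\left(g,H \right)} = g \left(- \frac{1}{9}\right) = - \frac{g}{9}$)
$B{\left(R,N \right)} = N + R$ ($B{\left(R,N \right)} = \left(N + R\right) + 0 = N + R$)
$s{\left(m,b \right)} = 19$ ($s{\left(m,b \right)} = \left(21 + 18\right) - 20 = 39 - 20 = 19$)
$\frac{1}{s{\left(-316,-593 \right)} + \frac{X{\left(5,-6 \right)} \left(-572\right)}{444904}} = \frac{1}{19 + \frac{\left(- \frac{1}{9}\right) 5 \left(-572\right)}{444904}} = \frac{1}{19 + \left(- \frac{5}{9}\right) \left(-572\right) \frac{1}{444904}} = \frac{1}{19 + \frac{2860}{9} \cdot \frac{1}{444904}} = \frac{1}{19 + \frac{715}{1001034}} = \frac{1}{\frac{19020361}{1001034}} = \frac{1001034}{19020361}$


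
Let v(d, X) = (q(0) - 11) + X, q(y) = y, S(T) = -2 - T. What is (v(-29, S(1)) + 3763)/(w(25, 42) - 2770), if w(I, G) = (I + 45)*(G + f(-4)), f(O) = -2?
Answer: 3749/30 ≈ 124.97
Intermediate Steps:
w(I, G) = (-2 + G)*(45 + I) (w(I, G) = (I + 45)*(G - 2) = (45 + I)*(-2 + G) = (-2 + G)*(45 + I))
v(d, X) = -11 + X (v(d, X) = (0 - 11) + X = -11 + X)
(v(-29, S(1)) + 3763)/(w(25, 42) - 2770) = ((-11 + (-2 - 1*1)) + 3763)/((-90 - 2*25 + 45*42 + 42*25) - 2770) = ((-11 + (-2 - 1)) + 3763)/((-90 - 50 + 1890 + 1050) - 2770) = ((-11 - 3) + 3763)/(2800 - 2770) = (-14 + 3763)/30 = 3749*(1/30) = 3749/30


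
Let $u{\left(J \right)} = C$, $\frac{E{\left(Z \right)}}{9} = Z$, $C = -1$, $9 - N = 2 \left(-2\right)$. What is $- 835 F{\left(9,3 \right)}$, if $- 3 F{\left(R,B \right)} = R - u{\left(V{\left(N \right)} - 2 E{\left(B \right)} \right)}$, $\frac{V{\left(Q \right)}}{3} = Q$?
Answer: $\frac{8350}{3} \approx 2783.3$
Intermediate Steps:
$N = 13$ ($N = 9 - 2 \left(-2\right) = 9 - -4 = 9 + 4 = 13$)
$E{\left(Z \right)} = 9 Z$
$V{\left(Q \right)} = 3 Q$
$u{\left(J \right)} = -1$
$F{\left(R,B \right)} = - \frac{1}{3} - \frac{R}{3}$ ($F{\left(R,B \right)} = - \frac{R - -1}{3} = - \frac{R + 1}{3} = - \frac{1 + R}{3} = - \frac{1}{3} - \frac{R}{3}$)
$- 835 F{\left(9,3 \right)} = - 835 \left(- \frac{1}{3} - 3\right) = \left(-835\right) \left(- \frac{10}{3}\right) = \frac{8350}{3}$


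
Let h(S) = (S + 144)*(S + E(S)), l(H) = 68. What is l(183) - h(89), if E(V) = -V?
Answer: 68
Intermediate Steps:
h(S) = 0 (h(S) = (S + 144)*(S - S) = (144 + S)*0 = 0)
l(183) - h(89) = 68 - 1*0 = 68 + 0 = 68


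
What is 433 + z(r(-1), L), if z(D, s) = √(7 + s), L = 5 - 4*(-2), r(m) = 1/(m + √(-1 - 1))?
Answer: 433 + 2*√5 ≈ 437.47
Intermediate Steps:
r(m) = 1/(m + I*√2) (r(m) = 1/(m + √(-2)) = 1/(m + I*√2))
L = 13 (L = 5 + 8 = 13)
433 + z(r(-1), L) = 433 + √(7 + 13) = 433 + √20 = 433 + 2*√5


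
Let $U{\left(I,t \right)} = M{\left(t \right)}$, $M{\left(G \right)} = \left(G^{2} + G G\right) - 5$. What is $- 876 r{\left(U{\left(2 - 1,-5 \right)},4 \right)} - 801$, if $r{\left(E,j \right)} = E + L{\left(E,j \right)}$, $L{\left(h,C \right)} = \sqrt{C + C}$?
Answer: $-40221 - 1752 \sqrt{2} \approx -42699.0$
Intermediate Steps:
$M{\left(G \right)} = -5 + 2 G^{2}$ ($M{\left(G \right)} = \left(G^{2} + G^{2}\right) - 5 = 2 G^{2} - 5 = -5 + 2 G^{2}$)
$U{\left(I,t \right)} = -5 + 2 t^{2}$
$L{\left(h,C \right)} = \sqrt{2} \sqrt{C}$ ($L{\left(h,C \right)} = \sqrt{2 C} = \sqrt{2} \sqrt{C}$)
$r{\left(E,j \right)} = E + \sqrt{2} \sqrt{j}$
$- 876 r{\left(U{\left(2 - 1,-5 \right)},4 \right)} - 801 = - 876 \left(\left(-5 + 2 \left(-5\right)^{2}\right) + \sqrt{2} \sqrt{4}\right) - 801 = - 876 \left(\left(-5 + 2 \cdot 25\right) + \sqrt{2} \cdot 2\right) - 801 = - 876 \left(\left(-5 + 50\right) + 2 \sqrt{2}\right) - 801 = - 876 \left(45 + 2 \sqrt{2}\right) - 801 = \left(-39420 - 1752 \sqrt{2}\right) - 801 = -40221 - 1752 \sqrt{2}$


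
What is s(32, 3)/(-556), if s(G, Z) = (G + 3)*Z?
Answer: -105/556 ≈ -0.18885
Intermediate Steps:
s(G, Z) = Z*(3 + G) (s(G, Z) = (3 + G)*Z = Z*(3 + G))
s(32, 3)/(-556) = (3*(3 + 32))/(-556) = (3*35)*(-1/556) = 105*(-1/556) = -105/556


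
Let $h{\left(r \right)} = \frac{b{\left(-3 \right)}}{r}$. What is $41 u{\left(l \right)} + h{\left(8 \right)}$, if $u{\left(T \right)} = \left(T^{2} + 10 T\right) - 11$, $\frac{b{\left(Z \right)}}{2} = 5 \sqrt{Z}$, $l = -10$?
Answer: $-451 + \frac{5 i \sqrt{3}}{4} \approx -451.0 + 2.1651 i$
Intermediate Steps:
$b{\left(Z \right)} = 10 \sqrt{Z}$ ($b{\left(Z \right)} = 2 \cdot 5 \sqrt{Z} = 10 \sqrt{Z}$)
$u{\left(T \right)} = -11 + T^{2} + 10 T$
$h{\left(r \right)} = \frac{10 i \sqrt{3}}{r}$ ($h{\left(r \right)} = \frac{10 \sqrt{-3}}{r} = \frac{10 i \sqrt{3}}{r}$)
$41 u{\left(l \right)} + h{\left(8 \right)} = 41 \left(-11 + \left(-10\right)^{2} + 10 \left(-10\right)\right) + \frac{10 i \sqrt{3}}{8} = 41 \left(-11 + 100 - 100\right) + 10 i \sqrt{3} \cdot \frac{1}{8} = 41 \left(-11\right) + \frac{5 i \sqrt{3}}{4} = -451 + \frac{5 i \sqrt{3}}{4}$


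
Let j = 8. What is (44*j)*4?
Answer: 1408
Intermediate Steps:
(44*j)*4 = (44*8)*4 = 352*4 = 1408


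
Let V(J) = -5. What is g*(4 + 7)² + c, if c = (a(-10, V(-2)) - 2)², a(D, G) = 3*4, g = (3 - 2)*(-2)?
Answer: -142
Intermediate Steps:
g = -2 (g = 1*(-2) = -2)
a(D, G) = 12
c = 100 (c = (12 - 2)² = 10² = 100)
g*(4 + 7)² + c = -2*(4 + 7)² + 100 = -2*11² + 100 = -2*121 + 100 = -242 + 100 = -142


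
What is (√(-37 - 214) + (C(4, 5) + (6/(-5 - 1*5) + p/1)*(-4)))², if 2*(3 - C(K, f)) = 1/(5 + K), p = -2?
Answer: -590699/8100 + 1201*I*√251/45 ≈ -72.926 + 422.83*I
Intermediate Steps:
C(K, f) = 3 - 1/(2*(5 + K))
(√(-37 - 214) + (C(4, 5) + (6/(-5 - 1*5) + p/1)*(-4)))² = (√(-37 - 214) + ((29 + 6*4)/(2*(5 + 4)) + (6/(-5 - 1*5) - 2/1)*(-4)))² = (√(-251) + ((½)*(29 + 24)/9 + (6/(-5 - 5) - 2*1)*(-4)))² = (I*√251 + ((½)*(⅑)*53 + (6/(-10) - 2)*(-4)))² = (I*√251 + (53/18 + (6*(-⅒) - 2)*(-4)))² = (I*√251 + (53/18 + (-⅗ - 2)*(-4)))² = (I*√251 + (53/18 - 13/5*(-4)))² = (I*√251 + (53/18 + 52/5))² = (I*√251 + 1201/90)² = (1201/90 + I*√251)²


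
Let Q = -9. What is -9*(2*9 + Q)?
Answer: -81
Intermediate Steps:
-9*(2*9 + Q) = -9*(2*9 - 9) = -9*(18 - 9) = -9*9 = -81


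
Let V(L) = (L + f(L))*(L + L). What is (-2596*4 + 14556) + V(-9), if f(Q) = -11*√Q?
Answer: 4334 + 594*I ≈ 4334.0 + 594.0*I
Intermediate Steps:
V(L) = 2*L*(L - 11*√L) (V(L) = (L - 11*√L)*(L + L) = (L - 11*√L)*(2*L) = 2*L*(L - 11*√L))
(-2596*4 + 14556) + V(-9) = (-2596*4 + 14556) + (-(-594)*I + 2*(-9)²) = (-10384 + 14556) + (-(-594)*I + 2*81) = 4172 + (594*I + 162) = 4172 + (162 + 594*I) = 4334 + 594*I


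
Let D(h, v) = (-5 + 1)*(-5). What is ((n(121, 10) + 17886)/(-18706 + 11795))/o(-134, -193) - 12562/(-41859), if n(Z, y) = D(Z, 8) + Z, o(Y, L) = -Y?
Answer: 10878749395/38764531566 ≈ 0.28064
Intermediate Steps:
D(h, v) = 20 (D(h, v) = -4*(-5) = 20)
n(Z, y) = 20 + Z
((n(121, 10) + 17886)/(-18706 + 11795))/o(-134, -193) - 12562/(-41859) = (((20 + 121) + 17886)/(-18706 + 11795))/((-1*(-134))) - 12562/(-41859) = ((141 + 17886)/(-6911))/134 - 12562*(-1/41859) = (18027*(-1/6911))*(1/134) + 12562/41859 = -18027/6911*1/134 + 12562/41859 = -18027/926074 + 12562/41859 = 10878749395/38764531566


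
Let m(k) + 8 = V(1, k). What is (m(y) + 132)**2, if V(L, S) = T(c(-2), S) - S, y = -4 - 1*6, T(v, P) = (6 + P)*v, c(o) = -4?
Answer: 22500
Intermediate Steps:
T(v, P) = v*(6 + P)
y = -10 (y = -4 - 6 = -10)
V(L, S) = -24 - 5*S (V(L, S) = -4*(6 + S) - S = (-24 - 4*S) - S = -24 - 5*S)
m(k) = -32 - 5*k (m(k) = -8 + (-24 - 5*k) = -32 - 5*k)
(m(y) + 132)**2 = ((-32 - 5*(-10)) + 132)**2 = ((-32 + 50) + 132)**2 = (18 + 132)**2 = 150**2 = 22500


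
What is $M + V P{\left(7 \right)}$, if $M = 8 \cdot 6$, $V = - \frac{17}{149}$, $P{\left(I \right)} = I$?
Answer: $\frac{7033}{149} \approx 47.201$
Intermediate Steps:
$V = - \frac{17}{149}$ ($V = \left(-17\right) \frac{1}{149} = - \frac{17}{149} \approx -0.11409$)
$M = 48$
$M + V P{\left(7 \right)} = 48 - \frac{119}{149} = \frac{7033}{149}$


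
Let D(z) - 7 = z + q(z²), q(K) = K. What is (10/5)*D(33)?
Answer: 2258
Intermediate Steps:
D(z) = 7 + z + z² (D(z) = 7 + (z + z²) = 7 + z + z²)
(10/5)*D(33) = (10/5)*(7 + 33 + 33²) = (10*(⅕))*(7 + 33 + 1089) = 2*1129 = 2258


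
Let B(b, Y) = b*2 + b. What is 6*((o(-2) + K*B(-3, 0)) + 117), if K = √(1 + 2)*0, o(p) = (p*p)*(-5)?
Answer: 582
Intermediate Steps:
B(b, Y) = 3*b (B(b, Y) = 2*b + b = 3*b)
o(p) = -5*p² (o(p) = p²*(-5) = -5*p²)
K = 0 (K = √3*0 = 0)
6*((o(-2) + K*B(-3, 0)) + 117) = 6*((-5*(-2)² + 0*(3*(-3))) + 117) = 6*((-5*4 + 0*(-9)) + 117) = 6*((-20 + 0) + 117) = 6*(-20 + 117) = 6*97 = 582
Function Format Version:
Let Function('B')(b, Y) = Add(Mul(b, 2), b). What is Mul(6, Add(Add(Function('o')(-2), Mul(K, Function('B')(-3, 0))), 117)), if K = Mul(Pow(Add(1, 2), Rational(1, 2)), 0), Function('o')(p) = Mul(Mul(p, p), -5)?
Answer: 582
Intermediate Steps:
Function('B')(b, Y) = Mul(3, b) (Function('B')(b, Y) = Add(Mul(2, b), b) = Mul(3, b))
Function('o')(p) = Mul(-5, Pow(p, 2)) (Function('o')(p) = Mul(Pow(p, 2), -5) = Mul(-5, Pow(p, 2)))
K = 0 (K = Mul(Pow(3, Rational(1, 2)), 0) = 0)
Mul(6, Add(Add(Function('o')(-2), Mul(K, Function('B')(-3, 0))), 117)) = Mul(6, Add(Add(Mul(-5, Pow(-2, 2)), Mul(0, Mul(3, -3))), 117)) = Mul(6, Add(Add(Mul(-5, 4), Mul(0, -9)), 117)) = Mul(6, Add(Add(-20, 0), 117)) = Mul(6, Add(-20, 117)) = Mul(6, 97) = 582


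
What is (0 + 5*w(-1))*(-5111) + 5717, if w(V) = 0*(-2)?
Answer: 5717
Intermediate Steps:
w(V) = 0
(0 + 5*w(-1))*(-5111) + 5717 = (0 + 5*0)*(-5111) + 5717 = (0 + 0)*(-5111) + 5717 = 0*(-5111) + 5717 = 0 + 5717 = 5717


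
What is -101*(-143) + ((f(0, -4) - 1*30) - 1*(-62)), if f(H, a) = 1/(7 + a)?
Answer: 43426/3 ≈ 14475.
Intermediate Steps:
-101*(-143) + ((f(0, -4) - 1*30) - 1*(-62)) = -101*(-143) + ((1/(7 - 4) - 1*30) - 1*(-62)) = 14443 + ((1/3 - 30) + 62) = 14443 + (-89/3 + 62) = 14443 + 97/3 = 43426/3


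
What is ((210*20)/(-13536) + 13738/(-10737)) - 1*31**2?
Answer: -1943041385/2018556 ≈ -962.59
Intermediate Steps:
((210*20)/(-13536) + 13738/(-10737)) - 1*31**2 = (4200*(-1/13536) + 13738*(-1/10737)) - 1*961 = (-175/564 - 13738/10737) - 961 = -3209069/2018556 - 961 = -1943041385/2018556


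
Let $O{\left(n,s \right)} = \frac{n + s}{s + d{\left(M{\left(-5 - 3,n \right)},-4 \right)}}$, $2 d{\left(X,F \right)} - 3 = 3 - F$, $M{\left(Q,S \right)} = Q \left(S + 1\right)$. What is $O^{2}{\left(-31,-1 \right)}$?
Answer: $64$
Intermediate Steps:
$M{\left(Q,S \right)} = Q \left(1 + S\right)$
$d{\left(X,F \right)} = 3 - \frac{F}{2}$ ($d{\left(X,F \right)} = \frac{3}{2} + \frac{3 - F}{2} = \frac{3}{2} - \left(- \frac{3}{2} + \frac{F}{2}\right) = 3 - \frac{F}{2}$)
$O{\left(n,s \right)} = \frac{n + s}{5 + s}$ ($O{\left(n,s \right)} = \frac{n + s}{s + \left(3 - -2\right)} = \frac{n + s}{s + \left(3 + 2\right)} = \frac{n + s}{s + 5} = \frac{n + s}{5 + s}$)
$O^{2}{\left(-31,-1 \right)} = \left(\frac{-31 - 1}{5 - 1}\right)^{2} = \left(\frac{1}{4} \left(-32\right)\right)^{2} = \left(-8\right)^{2} = 64$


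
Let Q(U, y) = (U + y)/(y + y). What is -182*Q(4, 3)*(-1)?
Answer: 637/3 ≈ 212.33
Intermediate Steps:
Q(U, y) = (U + y)/(2*y) (Q(U, y) = (U + y)/((2*y)) = (U + y)*(1/(2*y)) = (U + y)/(2*y))
-182*Q(4, 3)*(-1) = -182*(½)*(4 + 3)/3*(-1) = -182*(½)*(⅓)*7*(-1) = -637*(-1)/3 = -182*(-7/6) = 637/3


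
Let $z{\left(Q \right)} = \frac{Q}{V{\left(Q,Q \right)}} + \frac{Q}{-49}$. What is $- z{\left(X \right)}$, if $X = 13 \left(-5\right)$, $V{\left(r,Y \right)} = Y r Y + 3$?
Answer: $- \frac{17853615}{13456478} \approx -1.3268$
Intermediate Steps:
$V{\left(r,Y \right)} = 3 + r Y^{2}$ ($V{\left(r,Y \right)} = r Y^{2} + 3 = 3 + r Y^{2}$)
$X = -65$
$z{\left(Q \right)} = - \frac{Q}{49} + \frac{Q}{3 + Q^{3}}$ ($z{\left(Q \right)} = \frac{Q}{3 + Q Q^{2}} + \frac{Q}{-49} = \frac{Q}{3 + Q^{3}} + Q \left(- \frac{1}{49}\right) = \frac{Q}{3 + Q^{3}} - \frac{Q}{49} = - \frac{Q}{49} + \frac{Q}{3 + Q^{3}}$)
$- z{\left(X \right)} = - \frac{\left(-65\right) \left(46 - \left(-65\right)^{3}\right)}{49 \left(3 + \left(-65\right)^{3}\right)} = - \frac{\left(-65\right) \left(46 - -274625\right)}{49 \left(3 - 274625\right)} = - \frac{\left(-65\right) \left(46 + 274625\right)}{49 \left(-274622\right)} = - \frac{\left(-65\right) \left(-1\right) 274671}{49 \cdot 274622} = \left(-1\right) \frac{17853615}{13456478} = - \frac{17853615}{13456478}$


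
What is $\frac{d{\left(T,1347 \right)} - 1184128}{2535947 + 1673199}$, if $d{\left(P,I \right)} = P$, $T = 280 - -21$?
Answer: $- \frac{1183827}{4209146} \approx -0.28125$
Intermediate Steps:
$T = 301$ ($T = 280 + 21 = 301$)
$\frac{d{\left(T,1347 \right)} - 1184128}{2535947 + 1673199} = \frac{301 - 1184128}{2535947 + 1673199} = - \frac{1183827}{4209146}$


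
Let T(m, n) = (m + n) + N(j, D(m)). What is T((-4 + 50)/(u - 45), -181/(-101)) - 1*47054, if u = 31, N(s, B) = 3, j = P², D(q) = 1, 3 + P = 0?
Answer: -33266113/707 ≈ -47053.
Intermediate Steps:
P = -3 (P = -3 + 0 = -3)
j = 9 (j = (-3)² = 9)
T(m, n) = 3 + m + n (T(m, n) = (m + n) + 3 = 3 + m + n)
T((-4 + 50)/(u - 45), -181/(-101)) - 1*47054 = (3 + (-4 + 50)/(31 - 45) - 181/(-101)) - 1*47054 = (3 + 46/(-14) - 181*(-1/101)) - 47054 = (3 + 46*(-1/14) + 181/101) - 47054 = (3 - 23/7 + 181/101) - 47054 = 1065/707 - 47054 = -33266113/707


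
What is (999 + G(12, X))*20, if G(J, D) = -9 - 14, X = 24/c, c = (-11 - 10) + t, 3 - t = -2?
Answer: 19520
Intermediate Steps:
t = 5 (t = 3 - 1*(-2) = 3 + 2 = 5)
c = -16 (c = (-11 - 10) + 5 = -21 + 5 = -16)
X = -3/2 (X = 24/(-16) = 24*(-1/16) = -3/2 ≈ -1.5000)
G(J, D) = -23
(999 + G(12, X))*20 = (999 - 23)*20 = 976*20 = 19520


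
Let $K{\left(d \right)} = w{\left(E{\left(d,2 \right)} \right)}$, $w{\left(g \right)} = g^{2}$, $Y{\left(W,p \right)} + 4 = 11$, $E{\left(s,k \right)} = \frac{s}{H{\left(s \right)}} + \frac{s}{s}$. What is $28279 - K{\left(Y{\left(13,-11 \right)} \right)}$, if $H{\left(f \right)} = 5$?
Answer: $\frac{706831}{25} \approx 28273.0$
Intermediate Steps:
$E{\left(s,k \right)} = 1 + \frac{s}{5}$ ($E{\left(s,k \right)} = \frac{s}{5} + \frac{s}{s} = s \frac{1}{5} + 1 = \frac{s}{5} + 1 = 1 + \frac{s}{5}$)
$Y{\left(W,p \right)} = 7$ ($Y{\left(W,p \right)} = -4 + 11 = 7$)
$K{\left(d \right)} = \left(1 + \frac{d}{5}\right)^{2}$
$28279 - K{\left(Y{\left(13,-11 \right)} \right)} = 28279 - \frac{\left(5 + 7\right)^{2}}{25} = 28279 - \frac{12^{2}}{25} = 28279 - \frac{1}{25} \cdot 144 = 28279 - \frac{144}{25} = \frac{706831}{25}$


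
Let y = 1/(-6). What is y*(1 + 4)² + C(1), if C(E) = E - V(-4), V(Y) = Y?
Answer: ⅚ ≈ 0.83333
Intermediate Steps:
C(E) = 4 + E (C(E) = E - 1*(-4) = E + 4 = 4 + E)
y = -⅙ ≈ -0.16667
y*(1 + 4)² + C(1) = -(1 + 4)²/6 + (4 + 1) = -⅙*5² + 5 = -⅙*25 + 5 = -25/6 + 5 = ⅚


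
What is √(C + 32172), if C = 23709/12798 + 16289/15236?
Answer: √5585369790736239/416646 ≈ 179.37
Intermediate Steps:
C = 7303807/2499876 (C = 23709*(1/12798) + 16289*(1/15236) = 7903/4266 + 1253/1172 = 7303807/2499876 ≈ 2.9217)
√(C + 32172) = √(7303807/2499876 + 32172) = √(80433314479/2499876) = √5585369790736239/416646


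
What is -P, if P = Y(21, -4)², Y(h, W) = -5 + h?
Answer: -256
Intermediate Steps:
P = 256 (P = (-5 + 21)² = 16² = 256)
-P = -1*256 = -256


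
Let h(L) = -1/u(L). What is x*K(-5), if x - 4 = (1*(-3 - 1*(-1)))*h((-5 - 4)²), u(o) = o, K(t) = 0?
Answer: 0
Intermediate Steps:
h(L) = -1/L
x = 326/81 (x = 4 + (1*(-3 - 1*(-1)))*(-1/((-5 - 4)²)) = 4 + (1*(-3 + 1))*(-1/((-9)²)) = 4 + (1*(-2))*(-1/81) = 4 - (-2)/81 = 4 - 2*(-1/81) = 4 + 2/81 = 326/81 ≈ 4.0247)
x*K(-5) = (326/81)*0 = 0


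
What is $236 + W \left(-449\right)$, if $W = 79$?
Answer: $-35235$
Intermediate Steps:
$236 + W \left(-449\right) = 236 + 79 \left(-449\right) = 236 - 35471 = -35235$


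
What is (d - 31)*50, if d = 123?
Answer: 4600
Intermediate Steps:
(d - 31)*50 = (123 - 31)*50 = 92*50 = 4600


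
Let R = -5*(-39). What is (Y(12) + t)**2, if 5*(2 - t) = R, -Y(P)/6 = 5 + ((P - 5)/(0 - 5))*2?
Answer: 63001/25 ≈ 2520.0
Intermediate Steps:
R = 195
Y(P) = -42 + 12*P/5 (Y(P) = -6*(5 + ((P - 5)/(0 - 5))*2) = -6*(5 + ((-5 + P)/(-5))*2) = -6*(5 + ((-5 + P)*(-1/5))*2) = -6*(5 + (1 - P/5)*2) = -6*(5 + (2 - 2*P/5)) = -6*(7 - 2*P/5) = -42 + 12*P/5)
t = -37 (t = 2 - 1/5*195 = 2 - 39 = -37)
(Y(12) + t)**2 = ((-42 + (12/5)*12) - 37)**2 = ((-42 + 144/5) - 37)**2 = (-66/5 - 37)**2 = (-251/5)**2 = 63001/25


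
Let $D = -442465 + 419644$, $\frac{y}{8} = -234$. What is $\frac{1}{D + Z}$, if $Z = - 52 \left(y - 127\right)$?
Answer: $\frac{1}{81127} \approx 1.2326 \cdot 10^{-5}$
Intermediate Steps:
$y = -1872$ ($y = 8 \left(-234\right) = -1872$)
$D = -22821$
$Z = 103948$ ($Z = - 52 \left(-1872 - 127\right) = \left(-52\right) \left(-1999\right) = 103948$)
$\frac{1}{D + Z} = \frac{1}{-22821 + 103948} = \frac{1}{81127}$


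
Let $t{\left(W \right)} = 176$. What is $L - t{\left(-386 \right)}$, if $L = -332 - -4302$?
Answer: $3794$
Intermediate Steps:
$L = 3970$ ($L = -332 + 4302 = 3970$)
$L - t{\left(-386 \right)} = 3970 - 176 = 3794$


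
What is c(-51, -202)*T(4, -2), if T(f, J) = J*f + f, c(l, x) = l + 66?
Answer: -60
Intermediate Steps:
c(l, x) = 66 + l
T(f, J) = f + J*f
c(-51, -202)*T(4, -2) = (66 - 51)*(4*(1 - 2)) = 15*(4*(-1)) = 15*(-4) = -60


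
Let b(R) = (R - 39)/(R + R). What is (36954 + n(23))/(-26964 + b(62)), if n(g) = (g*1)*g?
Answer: -4647892/3343513 ≈ -1.3901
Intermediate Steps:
n(g) = g² (n(g) = g*g = g²)
b(R) = (-39 + R)/(2*R) (b(R) = (-39 + R)/((2*R)) = (-39 + R)*(1/(2*R)) = (-39 + R)/(2*R))
(36954 + n(23))/(-26964 + b(62)) = (36954 + 23²)/(-26964 + (½)*(-39 + 62)/62) = (36954 + 529)/(-26964 + (½)*(1/62)*23) = 37483/(-26964 + 23/124) = 37483/(-3343513/124) = 37483*(-124/3343513) = -4647892/3343513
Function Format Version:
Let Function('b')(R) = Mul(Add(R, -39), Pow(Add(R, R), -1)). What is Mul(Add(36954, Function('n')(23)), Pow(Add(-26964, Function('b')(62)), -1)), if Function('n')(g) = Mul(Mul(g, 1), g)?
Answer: Rational(-4647892, 3343513) ≈ -1.3901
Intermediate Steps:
Function('n')(g) = Pow(g, 2) (Function('n')(g) = Mul(g, g) = Pow(g, 2))
Function('b')(R) = Mul(Rational(1, 2), Pow(R, -1), Add(-39, R)) (Function('b')(R) = Mul(Add(-39, R), Pow(Mul(2, R), -1)) = Mul(Add(-39, R), Mul(Rational(1, 2), Pow(R, -1))) = Mul(Rational(1, 2), Pow(R, -1), Add(-39, R)))
Mul(Add(36954, Function('n')(23)), Pow(Add(-26964, Function('b')(62)), -1)) = Mul(Add(36954, Pow(23, 2)), Pow(Add(-26964, Mul(Rational(1, 2), Pow(62, -1), Add(-39, 62))), -1)) = Mul(Add(36954, 529), Pow(Add(-26964, Mul(Rational(1, 2), Rational(1, 62), 23)), -1)) = Mul(37483, Pow(Add(-26964, Rational(23, 124)), -1)) = Mul(37483, Pow(Rational(-3343513, 124), -1)) = Mul(37483, Rational(-124, 3343513)) = Rational(-4647892, 3343513)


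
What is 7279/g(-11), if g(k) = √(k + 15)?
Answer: 7279/2 ≈ 3639.5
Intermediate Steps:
g(k) = √(15 + k)
7279/g(-11) = 7279/(√(15 - 11)) = 7279/(√4) = 7279/2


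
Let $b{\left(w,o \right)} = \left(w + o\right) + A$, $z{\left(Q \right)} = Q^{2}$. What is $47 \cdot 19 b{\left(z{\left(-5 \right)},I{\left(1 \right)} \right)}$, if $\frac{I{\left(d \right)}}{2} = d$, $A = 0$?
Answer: $24111$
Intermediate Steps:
$I{\left(d \right)} = 2 d$
$b{\left(w,o \right)} = o + w$ ($b{\left(w,o \right)} = \left(w + o\right) + 0 = \left(o + w\right) + 0 = o + w$)
$47 \cdot 19 b{\left(z{\left(-5 \right)},I{\left(1 \right)} \right)} = 47 \cdot 19 \left(2 \cdot 1 + \left(-5\right)^{2}\right) = 893 \left(2 + 25\right) = 893 \cdot 27 = 24111$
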